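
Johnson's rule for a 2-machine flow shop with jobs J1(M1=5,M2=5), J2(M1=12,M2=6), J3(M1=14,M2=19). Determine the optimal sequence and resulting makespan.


Johnson's rule:
Group 1 (M1≤M2, sort by M1): ['J1', 'J3']
Group 2 (M1>M2, sort desc M2): ['J2']
Sequence: J1 → J3 → J2
Makespan calculation:
  J1: M1 done=5, M2 done=10
  J3: M1 done=19, M2 done=38
  J2: M1 done=31, M2 done=44
= Sequence: J1 → J3 → J2, Makespan: 44


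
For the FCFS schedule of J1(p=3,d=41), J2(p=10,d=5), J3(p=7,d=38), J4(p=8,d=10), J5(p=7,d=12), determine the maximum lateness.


Lateness per job (L = C - d):
  J1: C=3, d=41, L=-38
  J2: C=13, d=5, L=8
  J3: C=20, d=38, L=-18
  J4: C=28, d=10, L=18
  J5: C=35, d=12, L=23
Lmax = max(-38, 8, -18, 18, 23)
= 23


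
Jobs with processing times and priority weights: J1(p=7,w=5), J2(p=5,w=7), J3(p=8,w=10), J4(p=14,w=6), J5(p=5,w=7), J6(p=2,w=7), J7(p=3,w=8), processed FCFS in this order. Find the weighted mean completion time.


Completion times:
  J1: C=7, w×C=5×7=35
  J2: C=12, w×C=7×12=84
  J3: C=20, w×C=10×20=200
  J4: C=34, w×C=6×34=204
  J5: C=39, w×C=7×39=273
  J6: C=41, w×C=7×41=287
  J7: C=44, w×C=8×44=352
Sum w×C = 1435
Sum w = 50
Weighted avg = 1435/50
= 28.70


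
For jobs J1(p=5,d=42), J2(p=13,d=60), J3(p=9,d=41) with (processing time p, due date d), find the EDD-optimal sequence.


EDD: sort by earliest due date
  J3: d=41, p=9
  J1: d=42, p=5
  J2: d=60, p=13
Order: J3 → J1 → J2


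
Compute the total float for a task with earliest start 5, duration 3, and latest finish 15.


EF = ES + duration = 5 + 3 = 8
LS = LF - duration = 15 - 3 = 12
Total Float = LF - EF = 15 - 8
(or LS - ES = 12 - 5)
= 7


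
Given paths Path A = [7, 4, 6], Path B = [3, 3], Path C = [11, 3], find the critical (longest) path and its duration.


Path A: 7 + 4 + 6 = 17
Path B: 3 + 3 = 6
Path C: 11 + 3 = 14
Critical path = longest = max(17, 6, 14)
= 17 (Path A)


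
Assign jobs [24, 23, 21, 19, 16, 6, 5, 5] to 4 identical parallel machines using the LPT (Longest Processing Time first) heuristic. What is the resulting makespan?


Jobs (LPT sorted): [24, 23, 21, 19, 16, 6, 5, 5]
Machines: 4
  J=24 → Machine 1 (load: 0+24=24)
  J=23 → Machine 2 (load: 0+23=23)
  J=21 → Machine 3 (load: 0+21=21)
  J=19 → Machine 4 (load: 0+19=19)
  J=16 → Machine 4 (load: 19+16=35)
  J=6 → Machine 3 (load: 21+6=27)
  J=5 → Machine 2 (load: 23+5=28)
  J=5 → Machine 1 (load: 24+5=29)
Machine loads: [29, 28, 27, 35]
Makespan = max = 35 time units


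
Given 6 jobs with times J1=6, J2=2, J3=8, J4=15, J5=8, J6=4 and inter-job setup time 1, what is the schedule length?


Makespan = Σ processing + (n-1) × setup
= (6 + 2 + 8 + 15 + 8 + 4) + (6-1)×1
= 43 + 5
= 48 time units


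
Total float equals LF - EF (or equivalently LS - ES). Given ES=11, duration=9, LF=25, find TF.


EF = ES + duration = 11 + 9 = 20
LS = LF - duration = 25 - 9 = 16
Total Float = LF - EF = 25 - 20
(or LS - ES = 16 - 11)
= 5


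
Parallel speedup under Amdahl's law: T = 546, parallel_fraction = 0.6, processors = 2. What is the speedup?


Amdahl's law: T_p = T × ((1-p) + p/N)
= 546 × ((1-0.6) + 0.6/2)
= 546 × (0.40 + 0.3000)
= 546 × 0.7000
= 382.20
Speedup = 546/382.20
= 1.43×


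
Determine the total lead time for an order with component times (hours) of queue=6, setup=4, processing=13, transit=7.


Lead time = queue + setup + processing + transit
= 6 + 4 + 13 + 7
= 30 hours


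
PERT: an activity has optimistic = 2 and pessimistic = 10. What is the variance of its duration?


σ² = ((p - o) / 6)² = (p - o)² / 36
= (10 - 2)² / 36
= 8² / 36
= 64 / 36
= 1.7778


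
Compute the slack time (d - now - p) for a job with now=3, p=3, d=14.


Slack = due - current_time - processing
= 14 - 3 - 3
= 8


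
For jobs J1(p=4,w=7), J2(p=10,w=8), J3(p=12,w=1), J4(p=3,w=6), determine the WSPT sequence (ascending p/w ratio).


WSPT (Smith's rule): sort by p/w ascending
  J4: p/w = 3/6 = 0.500
  J1: p/w = 4/7 = 0.571
  J2: p/w = 10/8 = 1.250
  J3: p/w = 12/1 = 12.000
Order: J4 → J1 → J2 → J3


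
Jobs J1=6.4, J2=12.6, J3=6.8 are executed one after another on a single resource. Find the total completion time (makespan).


Sequential makespan: sum all processing times
= 6.4 + 12.6 + 6.8
= 25.8 time units


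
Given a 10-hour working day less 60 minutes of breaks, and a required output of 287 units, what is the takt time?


Available = 10×60 - 60 = 540 min
Takt time = 540 / 287
= 1.88 min/unit


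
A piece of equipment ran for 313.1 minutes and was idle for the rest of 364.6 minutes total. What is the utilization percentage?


Utilization = busy / total × 100
= 313.1 / 364.6 × 100
= 85.9%


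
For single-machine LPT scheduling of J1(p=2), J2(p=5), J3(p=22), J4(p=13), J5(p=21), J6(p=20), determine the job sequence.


LPT: sort by longest processing time first
  J3: p=22
  J5: p=21
  J6: p=20
  J4: p=13
  J2: p=5
  J1: p=2
Order: J3 → J5 → J6 → J4 → J2 → J1


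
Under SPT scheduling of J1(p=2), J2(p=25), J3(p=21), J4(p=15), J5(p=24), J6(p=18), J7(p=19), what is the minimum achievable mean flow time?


SPT order: J1 → J4 → J6 → J7 → J3 → J5 → J2
Completion times:
  J1: C=2
  J4: C=17
  J6: C=35
  J7: C=54
  J3: C=75
  J5: C=99
  J2: C=124
Sum = 406, n = 7
Mean flow = 406/7
= 58.00


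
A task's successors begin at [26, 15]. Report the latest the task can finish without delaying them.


LF = min of all successor start times
Successors start at: [26, 15]
LF = min(26, 15)
= 15


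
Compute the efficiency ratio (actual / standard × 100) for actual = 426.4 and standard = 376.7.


Efficiency = (actual / standard) × 100
= (426.4 / 376.7) × 100
= 113.2%


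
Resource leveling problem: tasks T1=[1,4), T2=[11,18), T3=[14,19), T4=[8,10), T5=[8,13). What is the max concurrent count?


Check each time point for overlaps:
  t=8: 2 tasks active (T4, T5)
Max concurrent = 2


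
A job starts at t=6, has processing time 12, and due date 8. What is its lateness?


Completion = 6 + 12 = 18
Lateness = C - d = 18 - 8
= 10


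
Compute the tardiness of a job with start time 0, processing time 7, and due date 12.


Completion = start + processing = 0 + 7 = 7
Tardiness = max(0, C - d) = max(0, 7 - 12)
= max(0, -5)
= 0


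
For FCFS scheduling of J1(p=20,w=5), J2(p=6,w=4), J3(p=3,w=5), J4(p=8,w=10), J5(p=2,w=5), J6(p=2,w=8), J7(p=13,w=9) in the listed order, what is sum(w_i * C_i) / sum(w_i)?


Completion times:
  J1: C=20, w×C=5×20=100
  J2: C=26, w×C=4×26=104
  J3: C=29, w×C=5×29=145
  J4: C=37, w×C=10×37=370
  J5: C=39, w×C=5×39=195
  J6: C=41, w×C=8×41=328
  J7: C=54, w×C=9×54=486
Sum w×C = 1728
Sum w = 46
Weighted avg = 1728/46
= 37.57


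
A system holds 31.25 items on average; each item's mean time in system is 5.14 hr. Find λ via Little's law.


Little's law: L = λW → λ = L / W
= 31.25 / 5.14
= 6.08 per hour


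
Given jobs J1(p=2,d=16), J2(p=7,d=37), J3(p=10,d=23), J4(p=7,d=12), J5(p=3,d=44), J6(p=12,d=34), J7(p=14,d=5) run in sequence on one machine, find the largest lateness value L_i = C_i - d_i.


Lateness per job (L = C - d):
  J1: C=2, d=16, L=-14
  J2: C=9, d=37, L=-28
  J3: C=19, d=23, L=-4
  J4: C=26, d=12, L=14
  J5: C=29, d=44, L=-15
  J6: C=41, d=34, L=7
  J7: C=55, d=5, L=50
Lmax = max(-14, -28, -4, 14, -15, 7, 50)
= 50


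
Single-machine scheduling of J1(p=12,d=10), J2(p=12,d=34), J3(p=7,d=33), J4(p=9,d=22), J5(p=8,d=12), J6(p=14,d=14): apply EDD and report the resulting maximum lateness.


EDD order: J1 → J5 → J6 → J4 → J3 → J2
Completion and lateness:
  J1: C=12, d=10, L=12-10=2
  J5: C=20, d=12, L=20-12=8
  J6: C=34, d=14, L=34-14=20
  J4: C=43, d=22, L=43-22=21
  J3: C=50, d=33, L=50-33=17
  J2: C=62, d=34, L=62-34=28
Lmax = max(2, 8, 20, 21, 17, 28)
= 28


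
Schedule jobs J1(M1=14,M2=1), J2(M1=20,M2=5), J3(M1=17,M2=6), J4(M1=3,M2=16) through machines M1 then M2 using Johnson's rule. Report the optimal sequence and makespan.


Johnson's rule:
Group 1 (M1≤M2, sort by M1): ['J4']
Group 2 (M1>M2, sort desc M2): ['J3', 'J2', 'J1']
Sequence: J4 → J3 → J2 → J1
Makespan calculation:
  J4: M1 done=3, M2 done=19
  J3: M1 done=20, M2 done=26
  J2: M1 done=40, M2 done=45
  J1: M1 done=54, M2 done=55
= Sequence: J4 → J3 → J2 → J1, Makespan: 55


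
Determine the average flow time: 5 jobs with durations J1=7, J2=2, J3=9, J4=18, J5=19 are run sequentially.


Completion times:
  J1: completes at 7
  J2: completes at 9
  J3: completes at 18
  J4: completes at 36
  J5: completes at 55
Sum = 125
Average = 125/5
= 25.00


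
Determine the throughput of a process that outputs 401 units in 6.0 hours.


Throughput = units / time
= 401 / 6.0
= 66.8 units/hour


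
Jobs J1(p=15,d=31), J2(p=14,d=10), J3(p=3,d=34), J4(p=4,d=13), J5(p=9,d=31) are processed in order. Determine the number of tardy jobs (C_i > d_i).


Completion vs due date:
  J1: C=15, d=31 → on time
  J2: C=29, d=10 → TARDY
  J3: C=32, d=34 → on time
  J4: C=36, d=13 → TARDY
  J5: C=45, d=31 → TARDY
Tardy jobs: J2, J4, J5
Count = 3


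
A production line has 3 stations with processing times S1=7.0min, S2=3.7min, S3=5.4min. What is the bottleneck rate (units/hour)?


Bottleneck = longest station time
Station times: [7.0, 3.7, 5.4]
Max = 7.0 min
Rate = 60 / 7.0
= 8.57 units/hour (bottleneck: 7.0min)


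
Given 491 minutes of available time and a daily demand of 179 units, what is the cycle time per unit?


Cycle time = available time / demand
= 491 / 179
= 2.74 min/unit


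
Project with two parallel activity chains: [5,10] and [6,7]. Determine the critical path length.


Path A: 5 + 10 = 15
Path B: 6 + 7 = 13
Critical path = longest = max(15, 13)
= 15 (Path A)


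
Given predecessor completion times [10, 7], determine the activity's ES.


ES = max of all predecessor completion times
Predecessors: [10, 7]
ES = max(10, 7)
= 10


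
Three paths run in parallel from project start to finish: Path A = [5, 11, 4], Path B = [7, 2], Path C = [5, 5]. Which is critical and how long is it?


Path A: 5 + 11 + 4 = 20
Path B: 7 + 2 = 9
Path C: 5 + 5 = 10
Critical path = longest = max(20, 9, 10)
= 20 (Path A)


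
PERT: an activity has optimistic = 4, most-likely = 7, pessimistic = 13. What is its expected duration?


te = (o + 4m + p) / 6
= (4 + 4×7 + 13) / 6
= (4 + 28 + 13) / 6
= 45 / 6
= 7.50


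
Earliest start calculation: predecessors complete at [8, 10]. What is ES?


ES = max of all predecessor completion times
Predecessors: [8, 10]
ES = max(8, 10)
= 10


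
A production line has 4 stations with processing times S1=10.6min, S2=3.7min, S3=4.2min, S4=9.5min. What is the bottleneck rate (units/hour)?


Bottleneck = longest station time
Station times: [10.6, 3.7, 4.2, 9.5]
Max = 10.6 min
Rate = 60 / 10.6
= 5.66 units/hour (bottleneck: 10.6min)


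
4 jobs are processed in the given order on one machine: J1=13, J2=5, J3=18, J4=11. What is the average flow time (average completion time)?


Completion times:
  J1: completes at 13
  J2: completes at 18
  J3: completes at 36
  J4: completes at 47
Sum = 114
Average = 114/4
= 28.50


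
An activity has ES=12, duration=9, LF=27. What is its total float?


EF = ES + duration = 12 + 9 = 21
LS = LF - duration = 27 - 9 = 18
Total Float = LF - EF = 27 - 21
(or LS - ES = 18 - 12)
= 6


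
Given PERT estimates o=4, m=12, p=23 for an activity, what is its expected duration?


te = (o + 4m + p) / 6
= (4 + 4×12 + 23) / 6
= (4 + 48 + 23) / 6
= 75 / 6
= 12.50


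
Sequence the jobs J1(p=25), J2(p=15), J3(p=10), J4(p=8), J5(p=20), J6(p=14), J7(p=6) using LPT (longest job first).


LPT: sort by longest processing time first
  J1: p=25
  J5: p=20
  J2: p=15
  J6: p=14
  J3: p=10
  J4: p=8
  J7: p=6
Order: J1 → J5 → J2 → J6 → J3 → J4 → J7


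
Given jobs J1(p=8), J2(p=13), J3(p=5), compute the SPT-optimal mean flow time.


SPT order: J3 → J1 → J2
Completion times:
  J3: C=5
  J1: C=13
  J2: C=26
Sum = 44, n = 3
Mean flow = 44/3
= 14.67


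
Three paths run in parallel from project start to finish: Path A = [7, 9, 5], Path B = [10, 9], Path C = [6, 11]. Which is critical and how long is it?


Path A: 7 + 9 + 5 = 21
Path B: 10 + 9 = 19
Path C: 6 + 11 = 17
Critical path = longest = max(21, 19, 17)
= 21 (Path A)


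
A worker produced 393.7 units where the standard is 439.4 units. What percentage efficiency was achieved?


Efficiency = (actual / standard) × 100
= (393.7 / 439.4) × 100
= 89.6%


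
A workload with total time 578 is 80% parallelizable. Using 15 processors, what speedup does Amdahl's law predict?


Amdahl's law: T_p = T × ((1-p) + p/N)
= 578 × ((1-0.8) + 0.8/15)
= 578 × (0.20 + 0.0533)
= 578 × 0.2533
= 146.43
Speedup = 578/146.43
= 3.95×


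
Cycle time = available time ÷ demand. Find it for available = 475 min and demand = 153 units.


Cycle time = available time / demand
= 475 / 153
= 3.10 min/unit


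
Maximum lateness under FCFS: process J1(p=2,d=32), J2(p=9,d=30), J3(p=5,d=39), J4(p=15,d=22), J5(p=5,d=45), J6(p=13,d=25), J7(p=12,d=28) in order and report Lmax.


Lateness per job (L = C - d):
  J1: C=2, d=32, L=-30
  J2: C=11, d=30, L=-19
  J3: C=16, d=39, L=-23
  J4: C=31, d=22, L=9
  J5: C=36, d=45, L=-9
  J6: C=49, d=25, L=24
  J7: C=61, d=28, L=33
Lmax = max(-30, -19, -23, 9, -9, 24, 33)
= 33


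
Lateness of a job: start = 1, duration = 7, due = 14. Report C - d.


Completion = 1 + 7 = 8
Lateness = C - d = 8 - 14
= -6


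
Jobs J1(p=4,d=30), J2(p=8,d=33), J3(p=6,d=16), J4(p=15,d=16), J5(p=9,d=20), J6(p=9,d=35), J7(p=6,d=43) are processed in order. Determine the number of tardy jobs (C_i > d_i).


Completion vs due date:
  J1: C=4, d=30 → on time
  J2: C=12, d=33 → on time
  J3: C=18, d=16 → TARDY
  J4: C=33, d=16 → TARDY
  J5: C=42, d=20 → TARDY
  J6: C=51, d=35 → TARDY
  J7: C=57, d=43 → TARDY
Tardy jobs: J3, J4, J5, J6, J7
Count = 5


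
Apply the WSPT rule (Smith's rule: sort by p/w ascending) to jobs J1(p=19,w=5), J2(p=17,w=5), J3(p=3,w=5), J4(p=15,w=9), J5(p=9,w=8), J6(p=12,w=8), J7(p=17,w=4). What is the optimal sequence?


WSPT (Smith's rule): sort by p/w ascending
  J3: p/w = 3/5 = 0.600
  J5: p/w = 9/8 = 1.125
  J6: p/w = 12/8 = 1.500
  J4: p/w = 15/9 = 1.667
  J2: p/w = 17/5 = 3.400
  J1: p/w = 19/5 = 3.800
  J7: p/w = 17/4 = 4.250
Order: J3 → J5 → J6 → J4 → J2 → J1 → J7


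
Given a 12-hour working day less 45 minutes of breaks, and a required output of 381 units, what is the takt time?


Available = 12×60 - 45 = 675 min
Takt time = 675 / 381
= 1.77 min/unit


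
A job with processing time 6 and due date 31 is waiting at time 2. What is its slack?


Slack = due - current_time - processing
= 31 - 2 - 6
= 23


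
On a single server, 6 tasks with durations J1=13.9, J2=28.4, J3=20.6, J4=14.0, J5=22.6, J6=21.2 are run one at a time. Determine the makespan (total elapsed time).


Sequential makespan: sum all processing times
= 13.9 + 28.4 + 20.6 + 14.0 + 22.6 + 21.2
= 120.7 time units


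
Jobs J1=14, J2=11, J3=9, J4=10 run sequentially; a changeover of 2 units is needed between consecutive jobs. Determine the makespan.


Makespan = Σ processing + (n-1) × setup
= (14 + 11 + 9 + 10) + (4-1)×2
= 44 + 6
= 50 time units


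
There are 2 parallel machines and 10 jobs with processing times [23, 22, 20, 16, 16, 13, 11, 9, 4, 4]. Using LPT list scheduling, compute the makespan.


Jobs (LPT sorted): [23, 22, 20, 16, 16, 13, 11, 9, 4, 4]
Machines: 2
  J=23 → Machine 1 (load: 0+23=23)
  J=22 → Machine 2 (load: 0+22=22)
  J=20 → Machine 2 (load: 22+20=42)
  J=16 → Machine 1 (load: 23+16=39)
  J=16 → Machine 1 (load: 39+16=55)
  J=13 → Machine 2 (load: 42+13=55)
  J=11 → Machine 1 (load: 55+11=66)
  J=9 → Machine 2 (load: 55+9=64)
  J=4 → Machine 2 (load: 64+4=68)
  J=4 → Machine 1 (load: 66+4=70)
Machine loads: [70, 68]
Makespan = max = 70 time units


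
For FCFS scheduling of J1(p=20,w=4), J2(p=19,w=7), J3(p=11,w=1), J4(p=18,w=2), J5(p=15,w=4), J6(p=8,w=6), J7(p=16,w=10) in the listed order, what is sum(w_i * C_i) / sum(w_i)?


Completion times:
  J1: C=20, w×C=4×20=80
  J2: C=39, w×C=7×39=273
  J3: C=50, w×C=1×50=50
  J4: C=68, w×C=2×68=136
  J5: C=83, w×C=4×83=332
  J6: C=91, w×C=6×91=546
  J7: C=107, w×C=10×107=1070
Sum w×C = 2487
Sum w = 34
Weighted avg = 2487/34
= 73.15


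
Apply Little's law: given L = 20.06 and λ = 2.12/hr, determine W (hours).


Little's law: L = λW → W = L / λ
= 20.06 / 2.12
= 9.46 hours


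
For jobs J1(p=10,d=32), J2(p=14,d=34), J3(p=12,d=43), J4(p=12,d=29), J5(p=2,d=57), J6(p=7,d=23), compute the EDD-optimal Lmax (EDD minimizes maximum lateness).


EDD order: J6 → J4 → J1 → J2 → J3 → J5
Completion and lateness:
  J6: C=7, d=23, L=7-23=-16
  J4: C=19, d=29, L=19-29=-10
  J1: C=29, d=32, L=29-32=-3
  J2: C=43, d=34, L=43-34=9
  J3: C=55, d=43, L=55-43=12
  J5: C=57, d=57, L=57-57=0
Lmax = max(-16, -10, -3, 9, 12, 0)
= 12


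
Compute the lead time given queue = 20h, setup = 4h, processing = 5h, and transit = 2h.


Lead time = queue + setup + processing + transit
= 20 + 4 + 5 + 2
= 31 hours


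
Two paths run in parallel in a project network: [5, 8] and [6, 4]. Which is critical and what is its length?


Path A: 5 + 8 = 13
Path B: 6 + 4 = 10
Critical path = longest = max(13, 10)
= 13 (Path A)


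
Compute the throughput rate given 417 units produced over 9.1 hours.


Throughput = units / time
= 417 / 9.1
= 45.8 units/hour


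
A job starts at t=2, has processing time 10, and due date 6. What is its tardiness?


Completion = start + processing = 2 + 10 = 12
Tardiness = max(0, C - d) = max(0, 12 - 6)
= max(0, 6)
= 6


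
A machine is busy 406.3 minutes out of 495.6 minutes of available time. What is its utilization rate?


Utilization = busy / total × 100
= 406.3 / 495.6 × 100
= 82.0%


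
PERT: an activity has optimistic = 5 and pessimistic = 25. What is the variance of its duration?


σ² = ((p - o) / 6)² = (p - o)² / 36
= (25 - 5)² / 36
= 20² / 36
= 400 / 36
= 11.1111


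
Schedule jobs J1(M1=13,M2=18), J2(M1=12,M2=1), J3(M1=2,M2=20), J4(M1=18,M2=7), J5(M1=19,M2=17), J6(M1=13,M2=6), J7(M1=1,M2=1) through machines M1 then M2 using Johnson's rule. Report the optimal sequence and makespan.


Johnson's rule:
Group 1 (M1≤M2, sort by M1): ['J7', 'J3', 'J1']
Group 2 (M1>M2, sort desc M2): ['J5', 'J4', 'J6', 'J2']
Sequence: J7 → J3 → J1 → J5 → J4 → J6 → J2
Makespan calculation:
  J7: M1 done=1, M2 done=2
  J3: M1 done=3, M2 done=23
  J1: M1 done=16, M2 done=41
  J5: M1 done=35, M2 done=58
  J4: M1 done=53, M2 done=65
  J6: M1 done=66, M2 done=72
  J2: M1 done=78, M2 done=79
= Sequence: J7 → J3 → J1 → J5 → J4 → J6 → J2, Makespan: 79


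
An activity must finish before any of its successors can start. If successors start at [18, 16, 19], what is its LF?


LF = min of all successor start times
Successors start at: [18, 16, 19]
LF = min(18, 16, 19)
= 16


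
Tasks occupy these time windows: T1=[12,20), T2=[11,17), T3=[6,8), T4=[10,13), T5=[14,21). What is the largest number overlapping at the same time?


Check each time point for overlaps:
  t=12: 3 tasks active (T1, T2, T4)
Max concurrent = 3


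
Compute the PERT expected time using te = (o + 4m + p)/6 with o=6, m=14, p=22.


te = (o + 4m + p) / 6
= (6 + 4×14 + 22) / 6
= (6 + 56 + 22) / 6
= 84 / 6
= 14.00


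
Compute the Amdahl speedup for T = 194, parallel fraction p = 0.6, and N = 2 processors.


Amdahl's law: T_p = T × ((1-p) + p/N)
= 194 × ((1-0.6) + 0.6/2)
= 194 × (0.40 + 0.3000)
= 194 × 0.7000
= 135.80
Speedup = 194/135.80
= 1.43×


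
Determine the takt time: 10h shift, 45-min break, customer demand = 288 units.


Available = 10×60 - 45 = 555 min
Takt time = 555 / 288
= 1.93 min/unit


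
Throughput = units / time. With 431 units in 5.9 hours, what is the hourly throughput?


Throughput = units / time
= 431 / 5.9
= 73.1 units/hour


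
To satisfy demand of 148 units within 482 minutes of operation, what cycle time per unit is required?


Cycle time = available time / demand
= 482 / 148
= 3.26 min/unit


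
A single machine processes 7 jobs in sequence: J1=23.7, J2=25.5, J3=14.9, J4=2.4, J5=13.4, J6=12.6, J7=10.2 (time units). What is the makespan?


Sequential makespan: sum all processing times
= 23.7 + 25.5 + 14.9 + 2.4 + 13.4 + 12.6 + 10.2
= 102.7 time units


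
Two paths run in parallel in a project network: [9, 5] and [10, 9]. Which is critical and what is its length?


Path A: 9 + 5 = 14
Path B: 10 + 9 = 19
Critical path = longest = max(14, 19)
= 19 (Path B)


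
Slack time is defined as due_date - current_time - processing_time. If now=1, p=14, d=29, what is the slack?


Slack = due - current_time - processing
= 29 - 1 - 14
= 14


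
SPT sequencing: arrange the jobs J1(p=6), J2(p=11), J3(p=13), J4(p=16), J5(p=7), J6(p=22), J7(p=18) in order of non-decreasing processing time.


SPT: sort by shortest processing time
  J1: p=6
  J5: p=7
  J2: p=11
  J3: p=13
  J4: p=16
  J7: p=18
  J6: p=22
Order: J1 → J5 → J2 → J3 → J4 → J7 → J6


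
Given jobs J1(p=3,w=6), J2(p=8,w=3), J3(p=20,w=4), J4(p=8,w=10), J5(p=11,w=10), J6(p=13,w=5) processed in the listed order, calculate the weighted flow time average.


Completion times:
  J1: C=3, w×C=6×3=18
  J2: C=11, w×C=3×11=33
  J3: C=31, w×C=4×31=124
  J4: C=39, w×C=10×39=390
  J5: C=50, w×C=10×50=500
  J6: C=63, w×C=5×63=315
Sum w×C = 1380
Sum w = 38
Weighted avg = 1380/38
= 36.32


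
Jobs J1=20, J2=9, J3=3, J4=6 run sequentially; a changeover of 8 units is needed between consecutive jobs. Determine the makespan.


Makespan = Σ processing + (n-1) × setup
= (20 + 9 + 3 + 6) + (4-1)×8
= 38 + 24
= 62 time units


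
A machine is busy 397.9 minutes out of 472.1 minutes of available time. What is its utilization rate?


Utilization = busy / total × 100
= 397.9 / 472.1 × 100
= 84.3%


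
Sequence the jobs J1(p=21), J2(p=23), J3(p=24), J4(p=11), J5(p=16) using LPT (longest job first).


LPT: sort by longest processing time first
  J3: p=24
  J2: p=23
  J1: p=21
  J5: p=16
  J4: p=11
Order: J3 → J2 → J1 → J5 → J4


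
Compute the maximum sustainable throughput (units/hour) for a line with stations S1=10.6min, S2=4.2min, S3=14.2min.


Bottleneck = longest station time
Station times: [10.6, 4.2, 14.2]
Max = 14.2 min
Rate = 60 / 14.2
= 4.23 units/hour (bottleneck: 14.2min)


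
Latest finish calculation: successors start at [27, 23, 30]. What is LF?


LF = min of all successor start times
Successors start at: [27, 23, 30]
LF = min(27, 23, 30)
= 23


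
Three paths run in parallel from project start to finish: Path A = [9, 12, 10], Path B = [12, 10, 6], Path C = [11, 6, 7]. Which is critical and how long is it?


Path A: 9 + 12 + 10 = 31
Path B: 12 + 10 + 6 = 28
Path C: 11 + 6 + 7 = 24
Critical path = longest = max(31, 28, 24)
= 31 (Path A)


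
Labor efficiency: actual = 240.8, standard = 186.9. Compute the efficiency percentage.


Efficiency = (actual / standard) × 100
= (240.8 / 186.9) × 100
= 128.8%


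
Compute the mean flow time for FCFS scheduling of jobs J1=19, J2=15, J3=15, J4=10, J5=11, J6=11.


Completion times:
  J1: completes at 19
  J2: completes at 34
  J3: completes at 49
  J4: completes at 59
  J5: completes at 70
  J6: completes at 81
Sum = 312
Average = 312/6
= 52.00


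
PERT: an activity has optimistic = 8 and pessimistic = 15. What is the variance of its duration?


σ² = ((p - o) / 6)² = (p - o)² / 36
= (15 - 8)² / 36
= 7² / 36
= 49 / 36
= 1.3611


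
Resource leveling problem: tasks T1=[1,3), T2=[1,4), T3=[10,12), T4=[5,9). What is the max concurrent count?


Check each time point for overlaps:
  t=1: 2 tasks active (T1, T2)
Max concurrent = 2


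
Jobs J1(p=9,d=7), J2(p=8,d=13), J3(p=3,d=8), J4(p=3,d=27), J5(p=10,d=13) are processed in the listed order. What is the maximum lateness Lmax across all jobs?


Lateness per job (L = C - d):
  J1: C=9, d=7, L=2
  J2: C=17, d=13, L=4
  J3: C=20, d=8, L=12
  J4: C=23, d=27, L=-4
  J5: C=33, d=13, L=20
Lmax = max(2, 4, 12, -4, 20)
= 20


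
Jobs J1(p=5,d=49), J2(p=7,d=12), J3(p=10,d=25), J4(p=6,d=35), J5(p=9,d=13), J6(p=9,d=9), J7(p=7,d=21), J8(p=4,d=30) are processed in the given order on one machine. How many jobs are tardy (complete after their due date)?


Completion vs due date:
  J1: C=5, d=49 → on time
  J2: C=12, d=12 → on time
  J3: C=22, d=25 → on time
  J4: C=28, d=35 → on time
  J5: C=37, d=13 → TARDY
  J6: C=46, d=9 → TARDY
  J7: C=53, d=21 → TARDY
  J8: C=57, d=30 → TARDY
Tardy jobs: J5, J6, J7, J8
Count = 4


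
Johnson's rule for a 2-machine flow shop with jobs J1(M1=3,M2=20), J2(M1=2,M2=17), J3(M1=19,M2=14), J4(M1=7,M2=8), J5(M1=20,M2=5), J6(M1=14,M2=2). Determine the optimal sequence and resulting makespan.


Johnson's rule:
Group 1 (M1≤M2, sort by M1): ['J2', 'J1', 'J4']
Group 2 (M1>M2, sort desc M2): ['J3', 'J5', 'J6']
Sequence: J2 → J1 → J4 → J3 → J5 → J6
Makespan calculation:
  J2: M1 done=2, M2 done=19
  J1: M1 done=5, M2 done=39
  J4: M1 done=12, M2 done=47
  J3: M1 done=31, M2 done=61
  J5: M1 done=51, M2 done=66
  J6: M1 done=65, M2 done=68
= Sequence: J2 → J1 → J4 → J3 → J5 → J6, Makespan: 68


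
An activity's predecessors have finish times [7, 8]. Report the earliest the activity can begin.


ES = max of all predecessor completion times
Predecessors: [7, 8]
ES = max(7, 8)
= 8


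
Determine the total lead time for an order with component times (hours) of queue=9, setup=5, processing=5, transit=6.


Lead time = queue + setup + processing + transit
= 9 + 5 + 5 + 6
= 25 hours


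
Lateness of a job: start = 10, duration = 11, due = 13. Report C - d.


Completion = 10 + 11 = 21
Lateness = C - d = 21 - 13
= 8


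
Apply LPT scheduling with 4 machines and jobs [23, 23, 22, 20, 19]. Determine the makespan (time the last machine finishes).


Jobs (LPT sorted): [23, 23, 22, 20, 19]
Machines: 4
  J=23 → Machine 1 (load: 0+23=23)
  J=23 → Machine 2 (load: 0+23=23)
  J=22 → Machine 3 (load: 0+22=22)
  J=20 → Machine 4 (load: 0+20=20)
  J=19 → Machine 4 (load: 20+19=39)
Machine loads: [23, 23, 22, 39]
Makespan = max = 39 time units


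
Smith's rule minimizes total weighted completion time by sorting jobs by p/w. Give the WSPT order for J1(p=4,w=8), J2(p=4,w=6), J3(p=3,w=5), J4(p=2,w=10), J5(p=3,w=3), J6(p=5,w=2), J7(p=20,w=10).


WSPT (Smith's rule): sort by p/w ascending
  J4: p/w = 2/10 = 0.200
  J1: p/w = 4/8 = 0.500
  J3: p/w = 3/5 = 0.600
  J2: p/w = 4/6 = 0.667
  J5: p/w = 3/3 = 1.000
  J7: p/w = 20/10 = 2.000
  J6: p/w = 5/2 = 2.500
Order: J4 → J1 → J3 → J2 → J5 → J7 → J6


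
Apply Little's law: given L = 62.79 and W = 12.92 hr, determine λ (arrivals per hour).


Little's law: L = λW → λ = L / W
= 62.79 / 12.92
= 4.86 per hour


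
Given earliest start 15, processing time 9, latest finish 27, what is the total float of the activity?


EF = ES + duration = 15 + 9 = 24
LS = LF - duration = 27 - 9 = 18
Total Float = LF - EF = 27 - 24
(or LS - ES = 18 - 15)
= 3


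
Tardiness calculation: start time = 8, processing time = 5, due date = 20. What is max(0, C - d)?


Completion = start + processing = 8 + 5 = 13
Tardiness = max(0, C - d) = max(0, 13 - 20)
= max(0, -7)
= 0


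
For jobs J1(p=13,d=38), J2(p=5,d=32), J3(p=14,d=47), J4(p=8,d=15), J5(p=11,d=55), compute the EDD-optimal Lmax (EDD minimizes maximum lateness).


EDD order: J4 → J2 → J1 → J3 → J5
Completion and lateness:
  J4: C=8, d=15, L=8-15=-7
  J2: C=13, d=32, L=13-32=-19
  J1: C=26, d=38, L=26-38=-12
  J3: C=40, d=47, L=40-47=-7
  J5: C=51, d=55, L=51-55=-4
Lmax = max(-7, -19, -12, -7, -4)
= -4


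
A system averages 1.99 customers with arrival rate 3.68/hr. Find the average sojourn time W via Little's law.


Little's law: L = λW → W = L / λ
= 1.99 / 3.68
= 0.54 hours


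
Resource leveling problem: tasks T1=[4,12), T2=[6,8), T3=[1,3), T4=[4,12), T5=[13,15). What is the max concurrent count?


Check each time point for overlaps:
  t=6: 3 tasks active (T1, T2, T4)
Max concurrent = 3


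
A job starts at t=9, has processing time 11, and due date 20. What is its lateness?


Completion = 9 + 11 = 20
Lateness = C - d = 20 - 20
= 0


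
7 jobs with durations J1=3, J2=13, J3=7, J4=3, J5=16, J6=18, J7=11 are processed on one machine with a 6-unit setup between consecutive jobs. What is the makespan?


Makespan = Σ processing + (n-1) × setup
= (3 + 13 + 7 + 3 + 16 + 18 + 11) + (7-1)×6
= 71 + 36
= 107 time units


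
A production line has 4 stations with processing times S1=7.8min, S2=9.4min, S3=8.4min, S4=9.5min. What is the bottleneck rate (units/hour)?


Bottleneck = longest station time
Station times: [7.8, 9.4, 8.4, 9.5]
Max = 9.5 min
Rate = 60 / 9.5
= 6.32 units/hour (bottleneck: 9.5min)


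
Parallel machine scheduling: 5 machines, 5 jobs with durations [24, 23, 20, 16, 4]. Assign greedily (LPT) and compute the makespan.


Jobs (LPT sorted): [24, 23, 20, 16, 4]
Machines: 5
  J=24 → Machine 1 (load: 0+24=24)
  J=23 → Machine 2 (load: 0+23=23)
  J=20 → Machine 3 (load: 0+20=20)
  J=16 → Machine 4 (load: 0+16=16)
  J=4 → Machine 5 (load: 0+4=4)
Machine loads: [24, 23, 20, 16, 4]
Makespan = max = 24 time units


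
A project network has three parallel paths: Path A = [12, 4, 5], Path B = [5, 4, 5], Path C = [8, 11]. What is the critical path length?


Path A: 12 + 4 + 5 = 21
Path B: 5 + 4 + 5 = 14
Path C: 8 + 11 = 19
Critical path = longest = max(21, 14, 19)
= 21 (Path A)


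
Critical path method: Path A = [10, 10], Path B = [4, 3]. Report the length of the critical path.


Path A: 10 + 10 = 20
Path B: 4 + 3 = 7
Critical path = longest = max(20, 7)
= 20 (Path A)


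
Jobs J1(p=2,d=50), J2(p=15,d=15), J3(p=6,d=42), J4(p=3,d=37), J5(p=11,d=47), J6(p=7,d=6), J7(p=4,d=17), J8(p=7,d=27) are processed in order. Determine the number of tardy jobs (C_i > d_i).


Completion vs due date:
  J1: C=2, d=50 → on time
  J2: C=17, d=15 → TARDY
  J3: C=23, d=42 → on time
  J4: C=26, d=37 → on time
  J5: C=37, d=47 → on time
  J6: C=44, d=6 → TARDY
  J7: C=48, d=17 → TARDY
  J8: C=55, d=27 → TARDY
Tardy jobs: J2, J6, J7, J8
Count = 4


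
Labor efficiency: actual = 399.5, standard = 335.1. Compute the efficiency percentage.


Efficiency = (actual / standard) × 100
= (399.5 / 335.1) × 100
= 119.2%


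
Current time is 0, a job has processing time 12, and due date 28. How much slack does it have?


Slack = due - current_time - processing
= 28 - 0 - 12
= 16


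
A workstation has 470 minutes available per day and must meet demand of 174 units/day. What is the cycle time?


Cycle time = available time / demand
= 470 / 174
= 2.70 min/unit


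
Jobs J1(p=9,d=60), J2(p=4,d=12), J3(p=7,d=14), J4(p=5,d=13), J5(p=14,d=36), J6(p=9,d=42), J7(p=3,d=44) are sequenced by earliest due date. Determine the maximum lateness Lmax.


EDD order: J2 → J4 → J3 → J5 → J6 → J7 → J1
Completion and lateness:
  J2: C=4, d=12, L=4-12=-8
  J4: C=9, d=13, L=9-13=-4
  J3: C=16, d=14, L=16-14=2
  J5: C=30, d=36, L=30-36=-6
  J6: C=39, d=42, L=39-42=-3
  J7: C=42, d=44, L=42-44=-2
  J1: C=51, d=60, L=51-60=-9
Lmax = max(-8, -4, 2, -6, -3, -2, -9)
= 2


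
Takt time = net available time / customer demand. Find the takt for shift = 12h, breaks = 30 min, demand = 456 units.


Available = 12×60 - 30 = 690 min
Takt time = 690 / 456
= 1.51 min/unit


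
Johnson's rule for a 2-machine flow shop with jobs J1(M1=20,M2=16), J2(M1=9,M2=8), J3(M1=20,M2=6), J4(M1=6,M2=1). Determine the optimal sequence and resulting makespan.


Johnson's rule:
Group 1 (M1≤M2, sort by M1): []
Group 2 (M1>M2, sort desc M2): ['J1', 'J2', 'J3', 'J4']
Sequence: J1 → J2 → J3 → J4
Makespan calculation:
  J1: M1 done=20, M2 done=36
  J2: M1 done=29, M2 done=44
  J3: M1 done=49, M2 done=55
  J4: M1 done=55, M2 done=56
= Sequence: J1 → J2 → J3 → J4, Makespan: 56


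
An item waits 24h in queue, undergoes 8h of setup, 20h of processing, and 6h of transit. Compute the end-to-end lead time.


Lead time = queue + setup + processing + transit
= 24 + 8 + 20 + 6
= 58 hours


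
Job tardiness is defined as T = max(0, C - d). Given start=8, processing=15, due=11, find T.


Completion = start + processing = 8 + 15 = 23
Tardiness = max(0, C - d) = max(0, 23 - 11)
= max(0, 12)
= 12


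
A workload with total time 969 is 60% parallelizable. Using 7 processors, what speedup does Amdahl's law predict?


Amdahl's law: T_p = T × ((1-p) + p/N)
= 969 × ((1-0.6) + 0.6/7)
= 969 × (0.40 + 0.0857)
= 969 × 0.4857
= 470.66
Speedup = 969/470.66
= 2.06×


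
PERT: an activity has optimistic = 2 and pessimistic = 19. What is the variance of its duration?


σ² = ((p - o) / 6)² = (p - o)² / 36
= (19 - 2)² / 36
= 17² / 36
= 289 / 36
= 8.0278


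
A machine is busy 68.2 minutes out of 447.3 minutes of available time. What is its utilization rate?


Utilization = busy / total × 100
= 68.2 / 447.3 × 100
= 15.2%


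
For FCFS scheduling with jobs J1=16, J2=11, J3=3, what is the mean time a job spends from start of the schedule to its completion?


Completion times:
  J1: completes at 16
  J2: completes at 27
  J3: completes at 30
Sum = 73
Average = 73/3
= 24.33


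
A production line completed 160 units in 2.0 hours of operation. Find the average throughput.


Throughput = units / time
= 160 / 2.0
= 80.0 units/hour


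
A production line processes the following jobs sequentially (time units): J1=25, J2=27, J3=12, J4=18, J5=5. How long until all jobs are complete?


Sequential makespan: sum all processing times
= 25 + 27 + 12 + 18 + 5
= 87 time units


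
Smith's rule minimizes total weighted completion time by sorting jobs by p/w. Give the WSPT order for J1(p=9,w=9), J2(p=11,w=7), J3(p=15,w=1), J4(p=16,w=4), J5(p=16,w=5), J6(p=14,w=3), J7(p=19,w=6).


WSPT (Smith's rule): sort by p/w ascending
  J1: p/w = 9/9 = 1.000
  J2: p/w = 11/7 = 1.571
  J7: p/w = 19/6 = 3.167
  J5: p/w = 16/5 = 3.200
  J4: p/w = 16/4 = 4.000
  J6: p/w = 14/3 = 4.667
  J3: p/w = 15/1 = 15.000
Order: J1 → J2 → J7 → J5 → J4 → J6 → J3


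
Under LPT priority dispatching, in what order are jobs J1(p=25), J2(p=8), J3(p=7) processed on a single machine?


LPT: sort by longest processing time first
  J1: p=25
  J2: p=8
  J3: p=7
Order: J1 → J2 → J3


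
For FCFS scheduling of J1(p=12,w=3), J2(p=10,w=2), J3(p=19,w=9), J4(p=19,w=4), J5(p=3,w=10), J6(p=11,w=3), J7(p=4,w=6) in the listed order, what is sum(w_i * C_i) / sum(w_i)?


Completion times:
  J1: C=12, w×C=3×12=36
  J2: C=22, w×C=2×22=44
  J3: C=41, w×C=9×41=369
  J4: C=60, w×C=4×60=240
  J5: C=63, w×C=10×63=630
  J6: C=74, w×C=3×74=222
  J7: C=78, w×C=6×78=468
Sum w×C = 2009
Sum w = 37
Weighted avg = 2009/37
= 54.30


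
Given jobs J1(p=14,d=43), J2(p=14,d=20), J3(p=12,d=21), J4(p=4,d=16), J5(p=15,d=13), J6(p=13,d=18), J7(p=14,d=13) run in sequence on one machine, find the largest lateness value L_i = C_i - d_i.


Lateness per job (L = C - d):
  J1: C=14, d=43, L=-29
  J2: C=28, d=20, L=8
  J3: C=40, d=21, L=19
  J4: C=44, d=16, L=28
  J5: C=59, d=13, L=46
  J6: C=72, d=18, L=54
  J7: C=86, d=13, L=73
Lmax = max(-29, 8, 19, 28, 46, 54, 73)
= 73


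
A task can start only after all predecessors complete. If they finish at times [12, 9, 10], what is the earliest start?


ES = max of all predecessor completion times
Predecessors: [12, 9, 10]
ES = max(12, 9, 10)
= 12


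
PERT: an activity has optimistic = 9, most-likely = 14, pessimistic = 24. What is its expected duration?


te = (o + 4m + p) / 6
= (9 + 4×14 + 24) / 6
= (9 + 56 + 24) / 6
= 89 / 6
= 14.83


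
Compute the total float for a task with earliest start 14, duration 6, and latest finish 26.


EF = ES + duration = 14 + 6 = 20
LS = LF - duration = 26 - 6 = 20
Total Float = LF - EF = 26 - 20
(or LS - ES = 20 - 14)
= 6


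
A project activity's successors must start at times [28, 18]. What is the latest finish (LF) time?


LF = min of all successor start times
Successors start at: [28, 18]
LF = min(28, 18)
= 18


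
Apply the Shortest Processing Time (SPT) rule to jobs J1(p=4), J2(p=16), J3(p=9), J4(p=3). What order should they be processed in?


SPT: sort by shortest processing time
  J4: p=3
  J1: p=4
  J3: p=9
  J2: p=16
Order: J4 → J1 → J3 → J2


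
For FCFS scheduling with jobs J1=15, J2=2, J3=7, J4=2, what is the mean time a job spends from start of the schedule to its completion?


Completion times:
  J1: completes at 15
  J2: completes at 17
  J3: completes at 24
  J4: completes at 26
Sum = 82
Average = 82/4
= 20.50


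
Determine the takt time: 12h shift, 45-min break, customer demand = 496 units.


Available = 12×60 - 45 = 675 min
Takt time = 675 / 496
= 1.36 min/unit


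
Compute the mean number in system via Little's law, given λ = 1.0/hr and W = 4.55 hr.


Little's law: L = λ × W
= 1.0 × 4.55
= 4.55


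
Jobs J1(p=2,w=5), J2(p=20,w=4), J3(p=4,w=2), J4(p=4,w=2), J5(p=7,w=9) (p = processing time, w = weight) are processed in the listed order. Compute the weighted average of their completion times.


Completion times:
  J1: C=2, w×C=5×2=10
  J2: C=22, w×C=4×22=88
  J3: C=26, w×C=2×26=52
  J4: C=30, w×C=2×30=60
  J5: C=37, w×C=9×37=333
Sum w×C = 543
Sum w = 22
Weighted avg = 543/22
= 24.68


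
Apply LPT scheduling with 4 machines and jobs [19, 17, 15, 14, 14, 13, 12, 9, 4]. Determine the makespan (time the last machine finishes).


Jobs (LPT sorted): [19, 17, 15, 14, 14, 13, 12, 9, 4]
Machines: 4
  J=19 → Machine 1 (load: 0+19=19)
  J=17 → Machine 2 (load: 0+17=17)
  J=15 → Machine 3 (load: 0+15=15)
  J=14 → Machine 4 (load: 0+14=14)
  J=14 → Machine 4 (load: 14+14=28)
  J=13 → Machine 3 (load: 15+13=28)
  J=12 → Machine 2 (load: 17+12=29)
  J=9 → Machine 1 (load: 19+9=28)
  J=4 → Machine 1 (load: 28+4=32)
Machine loads: [32, 29, 28, 28]
Makespan = max = 32 time units


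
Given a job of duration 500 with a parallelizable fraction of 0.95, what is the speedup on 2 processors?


Amdahl's law: T_p = T × ((1-p) + p/N)
= 500 × ((1-0.95) + 0.95/2)
= 500 × (0.05 + 0.4750)
= 500 × 0.5250
= 262.50
Speedup = 500/262.50
= 1.90×


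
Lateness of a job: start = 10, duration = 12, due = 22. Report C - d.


Completion = 10 + 12 = 22
Lateness = C - d = 22 - 22
= 0


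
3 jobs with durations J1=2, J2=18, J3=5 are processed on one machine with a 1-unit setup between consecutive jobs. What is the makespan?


Makespan = Σ processing + (n-1) × setup
= (2 + 18 + 5) + (3-1)×1
= 25 + 2
= 27 time units


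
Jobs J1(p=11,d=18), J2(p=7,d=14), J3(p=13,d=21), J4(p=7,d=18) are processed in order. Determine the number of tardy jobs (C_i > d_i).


Completion vs due date:
  J1: C=11, d=18 → on time
  J2: C=18, d=14 → TARDY
  J3: C=31, d=21 → TARDY
  J4: C=38, d=18 → TARDY
Tardy jobs: J2, J3, J4
Count = 3


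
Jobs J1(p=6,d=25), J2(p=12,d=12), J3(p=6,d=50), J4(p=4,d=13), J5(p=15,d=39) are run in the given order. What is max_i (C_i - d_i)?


Lateness per job (L = C - d):
  J1: C=6, d=25, L=-19
  J2: C=18, d=12, L=6
  J3: C=24, d=50, L=-26
  J4: C=28, d=13, L=15
  J5: C=43, d=39, L=4
Lmax = max(-19, 6, -26, 15, 4)
= 15


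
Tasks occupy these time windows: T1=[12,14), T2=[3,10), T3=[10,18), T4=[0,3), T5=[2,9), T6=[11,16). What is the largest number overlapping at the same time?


Check each time point for overlaps:
  t=12: 3 tasks active (T1, T3, T6)
Max concurrent = 3
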